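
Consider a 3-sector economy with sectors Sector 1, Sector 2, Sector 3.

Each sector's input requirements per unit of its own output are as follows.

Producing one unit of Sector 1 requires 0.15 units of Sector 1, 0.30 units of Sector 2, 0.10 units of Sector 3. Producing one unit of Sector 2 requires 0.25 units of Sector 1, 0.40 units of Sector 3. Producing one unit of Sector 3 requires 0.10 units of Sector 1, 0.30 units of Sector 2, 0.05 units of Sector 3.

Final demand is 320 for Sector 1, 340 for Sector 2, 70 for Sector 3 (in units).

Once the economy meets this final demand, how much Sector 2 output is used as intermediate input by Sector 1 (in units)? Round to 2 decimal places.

z_21 = 184.64

I − A =
  [   0.85    -0.25    -0.10]
  [  -0.30     1.00    -0.30]
  [  -0.10    -0.40     0.95]
Cofactors of I−A, C_ij = (−1)^(i+j)·(minor ij) (rows/columns in the sector order above):
  C_11 = (1.00)(0.95) − (-0.30)(-0.40) = 0.8300
  C_12 = −[(-0.30)(0.95) − (-0.30)(-0.10)] = 0.3150
  C_13 = (-0.30)(-0.40) − (1.00)(-0.10) = 0.2200
  C_21 = −[(-0.25)(0.95) − (-0.10)(-0.40)] = 0.2775
  C_22 = (0.85)(0.95) − (-0.10)(-0.10) = 0.7975
  C_23 = −[(0.85)(-0.40) − (-0.25)(-0.10)] = 0.3650
  C_31 = (-0.25)(-0.30) − (-0.10)(1.00) = 0.1750
  C_32 = −[(0.85)(-0.30) − (-0.10)(-0.30)] = 0.2850
  C_33 = (0.85)(1.00) − (-0.25)(-0.30) = 0.7750
det(I−A) = Σ_j (I−A)_1j·C_1j = (0.85)(0.8300) + (-0.25)(0.3150) + (-0.10)(0.2200) = 0.60475
adj(I−A) = Cᵀ =
  [ 0.8300   0.2775   0.1750]
  [ 0.3150   0.7975   0.2850]
  [ 0.2200   0.3650   0.7750]
(I − A)⁻¹ = adj(I−A) / det(I−A) ≈
  [   1.3725     0.4589     0.2894]
  [   0.5209     1.3187     0.4713]
  [   0.3638     0.6036     1.2815]
First solve x = (I − A)⁻¹ d = adj(I−A)·d / det(I−A); in particular x_1 = (0.8300·320 + 0.2775·340 + 0.1750·70) / 0.60475 = 372.20 / 0.60475 ≈ 615.4609.
Intermediate flow from 2 to 1: z_21 = a_21 · x_1 = 0.30 × 372.20 / 0.60475 = 111.66 / 0.60475 ≈ 184.64.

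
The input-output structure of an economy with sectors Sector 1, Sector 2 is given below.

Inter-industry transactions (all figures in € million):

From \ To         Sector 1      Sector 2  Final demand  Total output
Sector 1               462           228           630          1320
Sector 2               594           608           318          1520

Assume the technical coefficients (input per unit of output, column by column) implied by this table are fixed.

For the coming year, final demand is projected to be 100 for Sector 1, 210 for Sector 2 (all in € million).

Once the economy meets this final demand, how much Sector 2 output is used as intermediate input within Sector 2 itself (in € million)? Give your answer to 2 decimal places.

z_22 = 225.12

Technical coefficients a_ij = z_ij / X_j:
  a_11 = 462/1320 = 0.35, a_21 = 594/1320 = 0.45
  a_12 = 228/1520 = 0.15, a_22 = 608/1520 = 0.40
I − A =
  [   0.65    -0.15]
  [  -0.45     0.60]
det(I−A) = (0.65)(0.60) − (-0.15)(-0.45) = 0.3225
adj(I−A) = [[0.60, 0.15], [0.45, 0.65]]
(I − A)⁻¹ = adj(I−A) / det(I−A) ≈
  [   1.8605     0.4651]
  [   1.3953     2.0155]
First solve x = (I − A)⁻¹ d = adj(I−A)·d / det(I−A); in particular x_2 = (0.45·100 + 0.65·210) / 0.3225 = 181.50 / 0.3225 ≈ 562.7907.
Intermediate flow from 2 to 2: z_22 = a_22 · x_2 = 0.40 × 181.50 / 0.3225 = 72.60 / 0.3225 ≈ 225.12.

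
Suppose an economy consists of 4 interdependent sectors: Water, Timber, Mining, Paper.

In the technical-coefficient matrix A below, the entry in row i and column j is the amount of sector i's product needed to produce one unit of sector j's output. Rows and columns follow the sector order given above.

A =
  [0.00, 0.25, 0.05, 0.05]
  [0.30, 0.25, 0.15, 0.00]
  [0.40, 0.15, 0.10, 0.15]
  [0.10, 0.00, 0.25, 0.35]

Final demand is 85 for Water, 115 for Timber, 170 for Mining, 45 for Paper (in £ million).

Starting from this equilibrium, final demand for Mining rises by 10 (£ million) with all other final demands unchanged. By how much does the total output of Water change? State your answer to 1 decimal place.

Δx_1 = 1.8

I − A =
  [   1.00    -0.25    -0.05    -0.05]
  [  -0.30     0.75    -0.15     0.00]
  [  -0.40    -0.15     0.90    -0.15]
  [  -0.10     0.00    -0.25     0.65]
Compute the cofactors C_ij = (−1)^(i+j)·(3×3 minor ij) of I−A; the adjugate is their transpose:
adj(I−A) = Cᵀ =
  [ 0.396000   0.143625   0.058125   0.043875]
  [ 0.205500   0.524250   0.110250   0.041250]
  [ 0.235500   0.165500   0.435000   0.118500]
  [ 0.151500   0.085750   0.176250   0.552750]
det(I−A) = Σ_j (I−A)_1j·C_1j = (1.00)(0.396000) + (-0.25)(0.205500) + (-0.05)(0.235500) + (-0.05)(0.151500) = 0.325275
(I − A)⁻¹ = adj(I−A) / det(I−A) ≈
  [   1.2174     0.4415     0.1787     0.1349]
  [   0.6318     1.6117     0.3389     0.1268]
  [   0.7240     0.5088     1.3373     0.3643]
  [   0.4658     0.2636     0.5418     1.6993]
Δx = (I − A)⁻¹ Δd with Δd having +10 in the Mining component and 0 elsewhere.
So Δx_1 = L_13 · (+10), where L_13 = adj(I−A)_13 / det(I−A) = 0.058125 / 0.325275.
Δx_1 = 0.058125 × (+10) / 0.325275 = 0.58125 / 0.325275 ≈ 1.8.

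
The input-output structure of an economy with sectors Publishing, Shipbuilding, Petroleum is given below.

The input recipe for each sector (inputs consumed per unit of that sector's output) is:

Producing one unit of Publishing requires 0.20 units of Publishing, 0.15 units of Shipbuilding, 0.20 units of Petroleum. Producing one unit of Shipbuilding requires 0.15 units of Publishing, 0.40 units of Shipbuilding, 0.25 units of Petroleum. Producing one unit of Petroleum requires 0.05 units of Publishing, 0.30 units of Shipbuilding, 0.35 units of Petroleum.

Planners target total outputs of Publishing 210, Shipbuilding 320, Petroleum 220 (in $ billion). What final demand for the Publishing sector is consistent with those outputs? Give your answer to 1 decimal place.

I − A =
  [   0.80    -0.15    -0.05]
  [  -0.15     0.60    -0.30]
  [  -0.20    -0.25     0.65]
d = (I − A) x:
  d_1 = (+0.80)·210 + (-0.15)·320 + (-0.05)·220 = 109.0
  d_2 = (-0.15)·210 + (+0.60)·320 + (-0.30)·220 = 94.5
  d_3 = (-0.20)·210 + (-0.25)·320 + (+0.65)·220 = 21.0

d_1 = 109.0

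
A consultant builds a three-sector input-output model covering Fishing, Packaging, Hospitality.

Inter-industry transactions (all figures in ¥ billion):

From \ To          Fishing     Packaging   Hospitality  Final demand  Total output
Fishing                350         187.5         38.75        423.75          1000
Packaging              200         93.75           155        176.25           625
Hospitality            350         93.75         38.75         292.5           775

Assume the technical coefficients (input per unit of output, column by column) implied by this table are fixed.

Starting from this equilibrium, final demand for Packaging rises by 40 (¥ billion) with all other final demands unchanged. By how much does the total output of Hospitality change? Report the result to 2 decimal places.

Technical coefficients a_ij = z_ij / X_j:
  a_11 = 350/1000 = 0.35, a_21 = 200/1000 = 0.20, a_31 = 350/1000 = 0.35
  a_12 = 187.5/625 = 0.30, a_22 = 93.75/625 = 0.15, a_32 = 93.75/625 = 0.15
  a_13 = 38.75/775 = 0.05, a_23 = 155/775 = 0.20, a_33 = 38.75/775 = 0.05
I − A =
  [   0.65    -0.30    -0.05]
  [  -0.20     0.85    -0.20]
  [  -0.35    -0.15     0.95]
Cofactors of I−A, C_ij = (−1)^(i+j)·(minor ij) (rows/columns in the sector order above):
  C_11 = (0.85)(0.95) − (-0.20)(-0.15) = 0.7775
  C_12 = −[(-0.20)(0.95) − (-0.20)(-0.35)] = 0.2600
  C_13 = (-0.20)(-0.15) − (0.85)(-0.35) = 0.3275
  C_21 = −[(-0.30)(0.95) − (-0.05)(-0.15)] = 0.2925
  C_22 = (0.65)(0.95) − (-0.05)(-0.35) = 0.6000
  C_23 = −[(0.65)(-0.15) − (-0.30)(-0.35)] = 0.2025
  C_31 = (-0.30)(-0.20) − (-0.05)(0.85) = 0.1025
  C_32 = −[(0.65)(-0.20) − (-0.05)(-0.20)] = 0.1400
  C_33 = (0.65)(0.85) − (-0.30)(-0.20) = 0.4925
det(I−A) = Σ_j (I−A)_1j·C_1j = (0.65)(0.7775) + (-0.30)(0.2600) + (-0.05)(0.3275) = 0.4110
adj(I−A) = Cᵀ =
  [ 0.7775   0.2925   0.1025]
  [ 0.2600   0.6000   0.1400]
  [ 0.3275   0.2025   0.4925]
(I − A)⁻¹ = adj(I−A) / det(I−A) ≈
  [   1.8917     0.7117     0.2494]
  [   0.6326     1.4599     0.3406]
  [   0.7968     0.4927     1.1983]
Δx = (I − A)⁻¹ Δd with Δd having +40 in the Packaging component and 0 elsewhere.
So Δx_3 = L_32 · (+40), where L_32 = adj(I−A)_32 / det(I−A) = 0.2025 / 0.4110.
Δx_3 = 0.2025 × (+40) / 0.4110 = 8.10 / 0.4110 ≈ 19.71.

Δx_3 = 19.71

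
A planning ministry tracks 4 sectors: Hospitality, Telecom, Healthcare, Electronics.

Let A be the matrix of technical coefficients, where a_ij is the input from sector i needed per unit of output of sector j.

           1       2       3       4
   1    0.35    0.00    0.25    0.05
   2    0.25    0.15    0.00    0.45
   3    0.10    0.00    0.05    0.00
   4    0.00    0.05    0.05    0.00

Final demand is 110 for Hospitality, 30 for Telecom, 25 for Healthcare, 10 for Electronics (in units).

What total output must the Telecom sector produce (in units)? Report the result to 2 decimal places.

x_2 = 99.84

I − A =
  [   0.65     0.00    -0.25    -0.05]
  [  -0.25     0.85     0.00    -0.45]
  [  -0.10     0.00     0.95     0.00]
  [   0.00    -0.05    -0.05     1.00]
Compute the cofactors C_ij = (−1)^(i+j)·(3×3 minor ij) of I−A; the adjugate is their transpose:
adj(I−A) = Cᵀ =
  [ 0.786125   0.002375   0.209000   0.040375]
  [ 0.239750   0.592250   0.077750   0.278500]
  [ 0.082750   0.000250   0.537250   0.004250]
  [ 0.016125   0.029625   0.030750   0.503625]
det(I−A) = Σ_j (I−A)_1j·C_1j = (0.65)(0.786125) + (0.00)(0.239750) + (-0.25)(0.082750) + (-0.05)(0.016125) = 0.4894875
(I − A)⁻¹ = adj(I−A) / det(I−A) ≈
  [   1.6060     0.0049     0.4270     0.0825]
  [   0.4898     1.2099     0.1588     0.5690]
  [   0.1691     0.0005     1.0976     0.0087]
  [   0.0329     0.0605     0.0628     1.0289]
x = (I − A)⁻¹ d = adj(I−A)·d / det(I−A), with det(I−A) = 0.4894875:
  x_1 = (0.786125·110 + 0.002375·30 + 0.209000·25 + 0.040375·10) / 0.4894875 = 92.17375 / 0.4894875 ≈ 188.31
  x_2 = (0.239750·110 + 0.592250·30 + 0.077750·25 + 0.278500·10) / 0.4894875 = 48.86875 / 0.4894875 ≈ 99.84
  x_3 = (0.082750·110 + 0.000250·30 + 0.537250·25 + 0.004250·10) / 0.4894875 = 22.58375 / 0.4894875 ≈ 46.14
  x_4 = (0.016125·110 + 0.029625·30 + 0.030750·25 + 0.503625·10) / 0.4894875 = 8.4675 / 0.4894875 ≈ 17.30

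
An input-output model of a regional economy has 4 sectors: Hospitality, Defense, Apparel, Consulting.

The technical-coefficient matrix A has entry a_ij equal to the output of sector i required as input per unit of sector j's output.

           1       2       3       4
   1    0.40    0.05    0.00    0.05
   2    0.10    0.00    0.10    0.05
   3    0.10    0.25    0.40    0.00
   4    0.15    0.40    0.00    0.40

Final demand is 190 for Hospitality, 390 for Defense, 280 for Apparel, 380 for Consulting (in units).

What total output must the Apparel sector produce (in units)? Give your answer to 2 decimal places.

I − A =
  [   0.60    -0.05     0.00    -0.05]
  [  -0.10     1.00    -0.10    -0.05]
  [  -0.10    -0.25     0.60     0.00]
  [  -0.15    -0.40     0.00     0.60]
Compute the cofactors C_ij = (−1)^(i+j)·(3×3 minor ij) of I−A; the adjugate is their transpose:
adj(I−A) = Cᵀ =
  [ 0.333000   0.030000   0.005000   0.030250]
  [ 0.046500   0.211500   0.035250   0.021500]
  [ 0.074875   0.093125   0.335125   0.014000]
  [ 0.114250   0.148500   0.024750   0.341500]
det(I−A) = Σ_j (I−A)_1j·C_1j = (0.60)(0.333000) + (-0.05)(0.046500) + (0.00)(0.074875) + (-0.05)(0.114250) = 0.1917625
(I − A)⁻¹ = adj(I−A) / det(I−A) ≈
  [   1.7365     0.1564     0.0261     0.1577]
  [   0.2425     1.1029     0.1838     0.1121]
  [   0.3905     0.4856     1.7476     0.0730]
  [   0.5958     0.7744     0.1291     1.7808]
x = (I − A)⁻¹ d = adj(I−A)·d / det(I−A), with det(I−A) = 0.1917625:
  x_1 = (0.333000·190 + 0.030000·390 + 0.005000·280 + 0.030250·380) / 0.1917625 = 87.865 / 0.1917625 ≈ 458.20
  x_2 = (0.046500·190 + 0.211500·390 + 0.035250·280 + 0.021500·380) / 0.1917625 = 109.36 / 0.1917625 ≈ 570.29
  x_3 = (0.074875·190 + 0.093125·390 + 0.335125·280 + 0.014000·380) / 0.1917625 = 149.70 / 0.1917625 ≈ 780.65
  x_4 = (0.114250·190 + 0.148500·390 + 0.024750·280 + 0.341500·380) / 0.1917625 = 216.3225 / 0.1917625 ≈ 1128.08

x_3 = 780.65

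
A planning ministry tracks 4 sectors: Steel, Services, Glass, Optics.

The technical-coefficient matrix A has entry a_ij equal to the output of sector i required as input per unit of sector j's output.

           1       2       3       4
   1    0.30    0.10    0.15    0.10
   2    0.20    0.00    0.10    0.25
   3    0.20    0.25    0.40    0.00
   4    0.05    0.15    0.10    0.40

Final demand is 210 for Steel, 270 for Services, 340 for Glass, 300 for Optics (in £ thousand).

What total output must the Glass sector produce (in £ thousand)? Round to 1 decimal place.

I − A =
  [   0.70    -0.10    -0.15    -0.10]
  [  -0.20     1.00    -0.10    -0.25]
  [  -0.20    -0.25     0.60     0.00]
  [  -0.05    -0.15    -0.10     0.60]
Compute the cofactors C_ij = (−1)^(i+j)·(3×3 minor ij) of I−A; the adjugate is their transpose:
adj(I−A) = Cᵀ =
  [ 0.316250   0.070000   0.104375   0.081875]
  [ 0.096500   0.229000   0.080875   0.111500]
  [ 0.145625   0.118750   0.372500   0.073750]
  [ 0.074750   0.082875   0.091000   0.351000]
det(I−A) = Σ_j (I−A)_1j·C_1j = (0.70)(0.316250) + (-0.10)(0.096500) + (-0.15)(0.145625) + (-0.10)(0.074750) = 0.18240625
(I − A)⁻¹ = adj(I−A) / det(I−A) ≈
  [   1.7338     0.3838     0.5722     0.4489]
  [   0.5290     1.2554     0.4434     0.6113]
  [   0.7984     0.6510     2.0421     0.4043]
  [   0.4098     0.4543     0.4989     1.9243]
x = (I − A)⁻¹ d = adj(I−A)·d / det(I−A), with det(I−A) = 0.18240625:
  x_1 = (0.316250·210 + 0.070000·270 + 0.104375·340 + 0.081875·300) / 0.18240625 = 145.3625 / 0.18240625 ≈ 796.9
  x_2 = (0.096500·210 + 0.229000·270 + 0.080875·340 + 0.111500·300) / 0.18240625 = 143.0425 / 0.18240625 ≈ 784.2
  x_3 = (0.145625·210 + 0.118750·270 + 0.372500·340 + 0.073750·300) / 0.18240625 = 211.41875 / 0.18240625 ≈ 1159.1
  x_4 = (0.074750·210 + 0.082875·270 + 0.091000·340 + 0.351000·300) / 0.18240625 = 174.31375 / 0.18240625 ≈ 955.6

x_3 = 1159.1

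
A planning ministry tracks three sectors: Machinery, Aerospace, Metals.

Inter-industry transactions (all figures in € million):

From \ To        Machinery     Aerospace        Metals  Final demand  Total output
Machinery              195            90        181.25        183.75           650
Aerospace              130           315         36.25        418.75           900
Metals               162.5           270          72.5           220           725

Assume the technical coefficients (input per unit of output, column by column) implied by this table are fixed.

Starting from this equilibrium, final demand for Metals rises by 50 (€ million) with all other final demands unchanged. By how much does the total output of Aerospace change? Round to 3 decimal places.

Technical coefficients a_ij = z_ij / X_j:
  a_11 = 195/650 = 0.30, a_21 = 130/650 = 0.20, a_31 = 162.5/650 = 0.25
  a_12 = 90/900 = 0.10, a_22 = 315/900 = 0.35, a_32 = 270/900 = 0.30
  a_13 = 181.25/725 = 0.25, a_23 = 36.25/725 = 0.05, a_33 = 72.5/725 = 0.10
I − A =
  [   0.70    -0.10    -0.25]
  [  -0.20     0.65    -0.05]
  [  -0.25    -0.30     0.90]
Cofactors of I−A, C_ij = (−1)^(i+j)·(minor ij) (rows/columns in the sector order above):
  C_11 = (0.65)(0.90) − (-0.05)(-0.30) = 0.5700
  C_12 = −[(-0.20)(0.90) − (-0.05)(-0.25)] = 0.1925
  C_13 = (-0.20)(-0.30) − (0.65)(-0.25) = 0.2225
  C_21 = −[(-0.10)(0.90) − (-0.25)(-0.30)] = 0.1650
  C_22 = (0.70)(0.90) − (-0.25)(-0.25) = 0.5675
  C_23 = −[(0.70)(-0.30) − (-0.10)(-0.25)] = 0.2350
  C_31 = (-0.10)(-0.05) − (-0.25)(0.65) = 0.1675
  C_32 = −[(0.70)(-0.05) − (-0.25)(-0.20)] = 0.0850
  C_33 = (0.70)(0.65) − (-0.10)(-0.20) = 0.4350
det(I−A) = Σ_j (I−A)_1j·C_1j = (0.70)(0.5700) + (-0.10)(0.1925) + (-0.25)(0.2225) = 0.324125
adj(I−A) = Cᵀ =
  [ 0.5700   0.1650   0.1675]
  [ 0.1925   0.5675   0.0850]
  [ 0.2225   0.2350   0.4350]
(I − A)⁻¹ = adj(I−A) / det(I−A) ≈
  [   1.7586     0.5091     0.5168]
  [   0.5939     1.7509     0.2622]
  [   0.6865     0.7250     1.3421]
Δx = (I − A)⁻¹ Δd with Δd having +50 in the Metals component and 0 elsewhere.
So Δx_2 = L_23 · (+50), where L_23 = adj(I−A)_23 / det(I−A) = 0.0850 / 0.324125.
Δx_2 = 0.0850 × (+50) / 0.324125 = 4.25 / 0.324125 ≈ 13.112.

Δx_2 = 13.112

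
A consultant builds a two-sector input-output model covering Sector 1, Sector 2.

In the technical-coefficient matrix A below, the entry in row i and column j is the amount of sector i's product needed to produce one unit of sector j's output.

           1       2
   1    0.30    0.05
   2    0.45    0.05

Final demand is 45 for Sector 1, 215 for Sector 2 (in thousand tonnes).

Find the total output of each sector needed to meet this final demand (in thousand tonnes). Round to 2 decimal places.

I − A =
  [   0.70    -0.05]
  [  -0.45     0.95]
det(I−A) = (0.70)(0.95) − (-0.05)(-0.45) = 0.6425
adj(I−A) = [[0.95, 0.05], [0.45, 0.70]]
(I − A)⁻¹ = adj(I−A) / det(I−A) ≈
  [   1.4786     0.0778]
  [   0.7004     1.0895]
x = (I − A)⁻¹ d = adj(I−A)·d / det(I−A), with det(I−A) = 0.6425:
  x_1 = (0.95·45 + 0.05·215) / 0.6425 = 53.50 / 0.6425 ≈ 83.27
  x_2 = (0.45·45 + 0.70·215) / 0.6425 = 170.75 / 0.6425 ≈ 265.76

x_1 = 83.27, x_2 = 265.76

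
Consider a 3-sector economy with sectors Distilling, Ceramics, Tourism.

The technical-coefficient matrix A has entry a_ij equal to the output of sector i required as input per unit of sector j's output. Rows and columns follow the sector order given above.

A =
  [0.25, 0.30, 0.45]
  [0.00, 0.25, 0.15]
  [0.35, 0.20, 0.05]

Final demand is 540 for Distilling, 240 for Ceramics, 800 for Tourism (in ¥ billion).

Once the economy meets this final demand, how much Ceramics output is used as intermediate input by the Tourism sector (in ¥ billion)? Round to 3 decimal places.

I − A =
  [   0.75    -0.30    -0.45]
  [   0.00     0.75    -0.15]
  [  -0.35    -0.20     0.95]
Cofactors of I−A, C_ij = (−1)^(i+j)·(minor ij) (rows/columns in the sector order above):
  C_11 = (0.75)(0.95) − (-0.15)(-0.20) = 0.6825
  C_12 = −[(0.00)(0.95) − (-0.15)(-0.35)] = 0.0525
  C_13 = (0.00)(-0.20) − (0.75)(-0.35) = 0.2625
  C_21 = −[(-0.30)(0.95) − (-0.45)(-0.20)] = 0.3750
  C_22 = (0.75)(0.95) − (-0.45)(-0.35) = 0.5550
  C_23 = −[(0.75)(-0.20) − (-0.30)(-0.35)] = 0.2550
  C_31 = (-0.30)(-0.15) − (-0.45)(0.75) = 0.3825
  C_32 = −[(0.75)(-0.15) − (-0.45)(0.00)] = 0.1125
  C_33 = (0.75)(0.75) − (-0.30)(0.00) = 0.5625
det(I−A) = Σ_j (I−A)_1j·C_1j = (0.75)(0.6825) + (-0.30)(0.0525) + (-0.45)(0.2625) = 0.3780
adj(I−A) = Cᵀ =
  [ 0.6825   0.3750   0.3825]
  [ 0.0525   0.5550   0.1125]
  [ 0.2625   0.2550   0.5625]
(I − A)⁻¹ = adj(I−A) / det(I−A) ≈
  [   1.8056     0.9921     1.0119]
  [   0.1389     1.4683     0.2976]
  [   0.6944     0.6746     1.4881]
First solve x = (I − A)⁻¹ d = adj(I−A)·d / det(I−A); in particular x_T = (0.2625·540 + 0.2550·240 + 0.5625·800) / 0.3780 = 652.95 / 0.3780 ≈ 1727.38095.
Intermediate flow from C to T: z_CT = a_CT · x_T = 0.15 × 652.95 / 0.3780 = 97.9425 / 0.3780 ≈ 259.107.

z_CT = 259.107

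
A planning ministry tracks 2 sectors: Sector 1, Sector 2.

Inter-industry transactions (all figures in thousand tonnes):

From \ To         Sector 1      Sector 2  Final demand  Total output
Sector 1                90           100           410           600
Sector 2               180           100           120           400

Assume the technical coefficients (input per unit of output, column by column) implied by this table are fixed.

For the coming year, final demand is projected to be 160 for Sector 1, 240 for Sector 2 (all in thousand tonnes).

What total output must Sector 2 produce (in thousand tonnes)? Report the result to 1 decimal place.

Technical coefficients a_ij = z_ij / X_j:
  a_11 = 90/600 = 0.15, a_21 = 180/600 = 0.30
  a_12 = 100/400 = 0.25, a_22 = 100/400 = 0.25
I − A =
  [   0.85    -0.25]
  [  -0.30     0.75]
det(I−A) = (0.85)(0.75) − (-0.25)(-0.30) = 0.5625
adj(I−A) = [[0.75, 0.25], [0.30, 0.85]]
(I − A)⁻¹ = adj(I−A) / det(I−A) ≈
  [   1.3333     0.4444]
  [   0.5333     1.5111]
x = (I − A)⁻¹ d = adj(I−A)·d / det(I−A), with det(I−A) = 0.5625:
  x_1 = (0.75·160 + 0.25·240) / 0.5625 = 180.00 / 0.5625 = 320.0
  x_2 = (0.30·160 + 0.85·240) / 0.5625 = 252.00 / 0.5625 = 448.0

x_2 = 448.0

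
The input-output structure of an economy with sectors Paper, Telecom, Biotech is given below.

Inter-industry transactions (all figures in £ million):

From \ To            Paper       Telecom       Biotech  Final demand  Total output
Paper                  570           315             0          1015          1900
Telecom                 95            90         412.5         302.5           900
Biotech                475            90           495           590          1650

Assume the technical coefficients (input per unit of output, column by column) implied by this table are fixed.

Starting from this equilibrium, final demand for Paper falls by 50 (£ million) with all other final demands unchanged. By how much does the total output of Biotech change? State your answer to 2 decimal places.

Δx_3 = -29.53

Technical coefficients a_ij = z_ij / X_j:
  a_11 = 570/1900 = 0.30, a_21 = 95/1900 = 0.05, a_31 = 475/1900 = 0.25
  a_12 = 315/900 = 0.35, a_22 = 90/900 = 0.10, a_32 = 90/900 = 0.10
  a_13 = 0/1650 = 0.00, a_23 = 412.5/1650 = 0.25, a_33 = 495/1650 = 0.30
I − A =
  [   0.70    -0.35     0.00]
  [  -0.05     0.90    -0.25]
  [  -0.25    -0.10     0.70]
Cofactors of I−A, C_ij = (−1)^(i+j)·(minor ij) (rows/columns in the sector order above):
  C_11 = (0.90)(0.70) − (-0.25)(-0.10) = 0.6050
  C_12 = −[(-0.05)(0.70) − (-0.25)(-0.25)] = 0.0975
  C_13 = (-0.05)(-0.10) − (0.90)(-0.25) = 0.2300
  C_21 = −[(-0.35)(0.70) − (0.00)(-0.10)] = 0.2450
  C_22 = (0.70)(0.70) − (0.00)(-0.25) = 0.4900
  C_23 = −[(0.70)(-0.10) − (-0.35)(-0.25)] = 0.1575
  C_31 = (-0.35)(-0.25) − (0.00)(0.90) = 0.0875
  C_32 = −[(0.70)(-0.25) − (0.00)(-0.05)] = 0.1750
  C_33 = (0.70)(0.90) − (-0.35)(-0.05) = 0.6125
det(I−A) = Σ_j (I−A)_1j·C_1j = (0.70)(0.6050) + (-0.35)(0.0975) + (0.00)(0.2300) = 0.389375
adj(I−A) = Cᵀ =
  [ 0.6050   0.2450   0.0875]
  [ 0.0975   0.4900   0.1750]
  [ 0.2300   0.1575   0.6125]
(I − A)⁻¹ = adj(I−A) / det(I−A) ≈
  [   1.5538     0.6292     0.2247]
  [   0.2504     1.2584     0.4494]
  [   0.5907     0.4045     1.5730]
Δx = (I − A)⁻¹ Δd with Δd having -50 in the Paper component and 0 elsewhere.
So Δx_3 = L_31 · (-50), where L_31 = adj(I−A)_31 / det(I−A) = 0.2300 / 0.389375.
Δx_3 = 0.2300 × (-50) / 0.389375 = -11.50 / 0.389375 ≈ -29.53.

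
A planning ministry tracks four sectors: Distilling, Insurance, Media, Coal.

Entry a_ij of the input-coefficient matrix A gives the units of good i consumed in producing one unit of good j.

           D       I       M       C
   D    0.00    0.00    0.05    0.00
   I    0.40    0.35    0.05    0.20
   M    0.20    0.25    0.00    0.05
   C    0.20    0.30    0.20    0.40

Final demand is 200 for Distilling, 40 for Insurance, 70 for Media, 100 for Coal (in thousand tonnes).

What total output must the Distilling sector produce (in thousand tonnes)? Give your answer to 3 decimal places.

I − A =
  [   1.00     0.00    -0.05     0.00]
  [  -0.40     0.65    -0.05    -0.20]
  [  -0.20    -0.25     1.00    -0.05]
  [  -0.20    -0.30    -0.20     0.60]
Compute the cofactors C_ij = (−1)^(i+j)·(3×3 minor ij) of I−A; the adjugate is their transpose:
adj(I−A) = Cᵀ =
  [ 0.305250   0.008250   0.016500   0.004125]
  [ 0.290500   0.583500   0.084000   0.201500]
  [ 0.148500   0.165000   0.330000   0.082500]
  [ 0.296500   0.349500   0.157500   0.626000]
det(I−A) = Σ_j (I−A)_1j·C_1j = (1.00)(0.305250) + (0.00)(0.290500) + (-0.05)(0.148500) + (0.00)(0.296500) = 0.297825
(I − A)⁻¹ = adj(I−A) / det(I−A) ≈
  [   1.0249     0.0277     0.0554     0.0139]
  [   0.9754     1.9592     0.2820     0.6766]
  [   0.4986     0.5540     1.1080     0.2770]
  [   0.9956     1.1735     0.5288     2.1019]
x = (I − A)⁻¹ d = adj(I−A)·d / det(I−A), with det(I−A) = 0.297825:
  x_D = (0.305250·200 + 0.008250·40 + 0.016500·70 + 0.004125·100) / 0.297825 = 62.9475 / 0.297825 ≈ 211.357
  x_I = (0.290500·200 + 0.583500·40 + 0.084000·70 + 0.201500·100) / 0.297825 = 107.47 / 0.297825 ≈ 360.849
  x_M = (0.148500·200 + 0.165000·40 + 0.330000·70 + 0.082500·100) / 0.297825 = 67.65 / 0.297825 ≈ 227.147
  x_C = (0.296500·200 + 0.349500·40 + 0.157500·70 + 0.626000·100) / 0.297825 = 146.905 / 0.297825 ≈ 493.259

x_D = 211.357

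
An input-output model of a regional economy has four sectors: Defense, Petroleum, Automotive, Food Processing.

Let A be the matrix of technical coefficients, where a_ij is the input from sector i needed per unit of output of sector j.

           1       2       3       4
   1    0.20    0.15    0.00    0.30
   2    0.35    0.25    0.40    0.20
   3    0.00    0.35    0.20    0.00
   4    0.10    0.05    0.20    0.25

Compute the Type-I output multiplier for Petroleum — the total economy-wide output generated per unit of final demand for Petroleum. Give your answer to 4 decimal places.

m_2 = 4.4112

I − A =
  [   0.80    -0.15     0.00    -0.30]
  [  -0.35     0.75    -0.40    -0.20]
  [   0.00    -0.35     0.80     0.00]
  [  -0.10    -0.05    -0.20     0.75]
Compute the cofactors C_ij = (−1)^(i+j)·(3×3 minor ij) of I−A; the adjugate is their transpose:
adj(I−A) = Cᵀ =
  [ 0.323000   0.123000   0.102000   0.162000]
  [ 0.226000   0.456000   0.281000   0.212000]
  [ 0.098875   0.199500   0.371875   0.092750]
  [ 0.084500   0.100000   0.131500   0.326000]
det(I−A) = Σ_j (I−A)_1j·C_1j = (0.80)(0.323000) + (-0.15)(0.226000) + (0.00)(0.098875) + (-0.30)(0.084500) = 0.19915
(I − A)⁻¹ = adj(I−A) / det(I−A) ≈
  [   1.62189     0.61762     0.51218     0.81346]
  [   1.13482     2.28973     1.41100     1.06452]
  [   0.49649     1.00176     1.86731     0.46573]
  [   0.42430     0.50213     0.66031     1.63696]
The output multiplier for sector j is the column-j sum of the Leontief inverse (I − A)⁻¹ = adj(I−A) / det(I−A).
Column 2 of adj(I−A): (0.123000, 0.456000, 0.199500, 0.100000); det(I−A) = 0.19915.
m_2 = (0.123000 + 0.456000 + 0.199500 + 0.100000) / 0.19915 = 0.8785 / 0.19915 ≈ 4.4112.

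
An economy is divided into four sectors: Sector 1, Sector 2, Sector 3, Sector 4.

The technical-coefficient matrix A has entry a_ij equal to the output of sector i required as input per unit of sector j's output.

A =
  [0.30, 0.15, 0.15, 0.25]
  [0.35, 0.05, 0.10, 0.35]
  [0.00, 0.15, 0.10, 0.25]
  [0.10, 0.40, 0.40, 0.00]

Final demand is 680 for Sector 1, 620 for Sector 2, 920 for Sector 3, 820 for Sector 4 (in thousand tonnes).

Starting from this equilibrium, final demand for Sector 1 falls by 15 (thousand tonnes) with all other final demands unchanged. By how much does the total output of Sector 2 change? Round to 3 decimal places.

Δx_2 = -16.282

I − A =
  [   0.70    -0.15    -0.15    -0.25]
  [  -0.35     0.95    -0.10    -0.35]
  [   0.00    -0.15     0.90    -0.25]
  [  -0.10    -0.40    -0.40     1.00]
Compute the cofactors C_ij = (−1)^(i+j)·(3×3 minor ij) of I−A; the adjugate is their transpose:
adj(I−A) = Cᵀ =
  [ 0.588000   0.262500   0.262500   0.304500]
  [ 0.314000   0.533750   0.258250   0.329875]
  [ 0.116500   0.175000   0.450500   0.203000]
  [ 0.231000   0.309750   0.309750   0.532875]
det(I−A) = Σ_j (I−A)_1j·C_1j = (0.70)(0.588000) + (-0.15)(0.314000) + (-0.15)(0.116500) + (-0.25)(0.231000) = 0.289275
(I − A)⁻¹ = adj(I−A) / det(I−A) ≈
  [   2.0327     0.9074     0.9074     1.0526]
  [   1.0855     1.8451     0.8927     1.1404]
  [   0.4027     0.6050     1.5573     0.7018]
  [   0.7985     1.0708     1.0708     1.8421]
Δx = (I − A)⁻¹ Δd with Δd having -15 in the Sector 1 component and 0 elsewhere.
So Δx_2 = L_21 · (-15), where L_21 = adj(I−A)_21 / det(I−A) = 0.314000 / 0.289275.
Δx_2 = 0.314000 × (-15) / 0.289275 = -4.71 / 0.289275 ≈ -16.282.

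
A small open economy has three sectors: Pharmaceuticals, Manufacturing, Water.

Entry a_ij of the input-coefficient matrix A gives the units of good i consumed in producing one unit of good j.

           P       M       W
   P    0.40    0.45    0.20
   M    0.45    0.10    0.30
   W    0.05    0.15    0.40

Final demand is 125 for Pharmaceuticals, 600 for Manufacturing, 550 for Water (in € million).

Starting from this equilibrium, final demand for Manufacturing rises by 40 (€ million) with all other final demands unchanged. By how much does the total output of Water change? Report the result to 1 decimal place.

Δx_W = 30.8

I − A =
  [   0.60    -0.45    -0.20]
  [  -0.45     0.90    -0.30]
  [  -0.05    -0.15     0.60]
Cofactors of I−A, C_ij = (−1)^(i+j)·(minor ij) (rows/columns in the sector order above):
  C_11 = (0.90)(0.60) − (-0.30)(-0.15) = 0.4950
  C_12 = −[(-0.45)(0.60) − (-0.30)(-0.05)] = 0.2850
  C_13 = (-0.45)(-0.15) − (0.90)(-0.05) = 0.1125
  C_21 = −[(-0.45)(0.60) − (-0.20)(-0.15)] = 0.3000
  C_22 = (0.60)(0.60) − (-0.20)(-0.05) = 0.3500
  C_23 = −[(0.60)(-0.15) − (-0.45)(-0.05)] = 0.1125
  C_31 = (-0.45)(-0.30) − (-0.20)(0.90) = 0.3150
  C_32 = −[(0.60)(-0.30) − (-0.20)(-0.45)] = 0.2700
  C_33 = (0.60)(0.90) − (-0.45)(-0.45) = 0.3375
det(I−A) = Σ_j (I−A)_1j·C_1j = (0.60)(0.4950) + (-0.45)(0.2850) + (-0.20)(0.1125) = 0.14625
adj(I−A) = Cᵀ =
  [ 0.4950   0.3000   0.3150]
  [ 0.2850   0.3500   0.2700]
  [ 0.1125   0.1125   0.3375]
(I − A)⁻¹ = adj(I−A) / det(I−A) ≈
  [   3.3846     2.0513     2.1538]
  [   1.9487     2.3932     1.8462]
  [   0.7692     0.7692     2.3077]
Δx = (I − A)⁻¹ Δd with Δd having +40 in the Manufacturing component and 0 elsewhere.
So Δx_W = L_WM · (+40), where L_WM = adj(I−A)_WM / det(I−A) = 0.1125 / 0.14625.
Δx_W = 0.1125 × (+40) / 0.14625 = 4.50 / 0.14625 ≈ 30.8.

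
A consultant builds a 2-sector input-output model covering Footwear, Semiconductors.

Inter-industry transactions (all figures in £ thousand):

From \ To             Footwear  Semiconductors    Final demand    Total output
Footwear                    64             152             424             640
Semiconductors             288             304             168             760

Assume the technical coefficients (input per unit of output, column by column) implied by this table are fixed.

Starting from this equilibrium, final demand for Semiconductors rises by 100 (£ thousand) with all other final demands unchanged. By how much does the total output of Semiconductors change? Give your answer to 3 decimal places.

Δx_S = 200.000

Technical coefficients a_ij = z_ij / X_j:
  a_FF = 64/640 = 0.10, a_SF = 288/640 = 0.45
  a_FS = 152/760 = 0.20, a_SS = 304/760 = 0.40
I − A =
  [   0.90    -0.20]
  [  -0.45     0.60]
det(I−A) = (0.90)(0.60) − (-0.20)(-0.45) = 0.4500
adj(I−A) = [[0.60, 0.20], [0.45, 0.90]]
(I − A)⁻¹ = adj(I−A) / det(I−A) ≈
  [   1.3333     0.4444]
  [   1.0000     2.0000]
Δx = (I − A)⁻¹ Δd with Δd having +100 in the Semiconductors component and 0 elsewhere.
So Δx_S = L_SS · (+100), where L_SS = adj(I−A)_SS / det(I−A) = 0.90 / 0.4500.
Δx_S = 0.90 × (+100) / 0.4500 = 90.00 / 0.4500 = 200.000.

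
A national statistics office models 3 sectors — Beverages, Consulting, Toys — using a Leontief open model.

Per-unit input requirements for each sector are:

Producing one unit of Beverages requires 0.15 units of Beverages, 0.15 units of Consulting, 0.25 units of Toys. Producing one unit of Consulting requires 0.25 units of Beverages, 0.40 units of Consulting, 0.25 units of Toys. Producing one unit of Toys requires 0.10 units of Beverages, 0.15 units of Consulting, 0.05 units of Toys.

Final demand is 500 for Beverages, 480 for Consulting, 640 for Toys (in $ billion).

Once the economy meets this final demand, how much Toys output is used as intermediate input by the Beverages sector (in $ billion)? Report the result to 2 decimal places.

z_31 = 292.29

I − A =
  [   0.85    -0.25    -0.10]
  [  -0.15     0.60    -0.15]
  [  -0.25    -0.25     0.95]
Cofactors of I−A, C_ij = (−1)^(i+j)·(minor ij) (rows/columns in the sector order above):
  C_11 = (0.60)(0.95) − (-0.15)(-0.25) = 0.5325
  C_12 = −[(-0.15)(0.95) − (-0.15)(-0.25)] = 0.1800
  C_13 = (-0.15)(-0.25) − (0.60)(-0.25) = 0.1875
  C_21 = −[(-0.25)(0.95) − (-0.10)(-0.25)] = 0.2625
  C_22 = (0.85)(0.95) − (-0.10)(-0.25) = 0.7825
  C_23 = −[(0.85)(-0.25) − (-0.25)(-0.25)] = 0.2750
  C_31 = (-0.25)(-0.15) − (-0.10)(0.60) = 0.0975
  C_32 = −[(0.85)(-0.15) − (-0.10)(-0.15)] = 0.1425
  C_33 = (0.85)(0.60) − (-0.25)(-0.15) = 0.4725
det(I−A) = Σ_j (I−A)_1j·C_1j = (0.85)(0.5325) + (-0.25)(0.1800) + (-0.10)(0.1875) = 0.388875
adj(I−A) = Cᵀ =
  [ 0.5325   0.2625   0.0975]
  [ 0.1800   0.7825   0.1425]
  [ 0.1875   0.2750   0.4725]
(I − A)⁻¹ = adj(I−A) / det(I−A) ≈
  [   1.3693     0.6750     0.2507]
  [   0.4629     2.0122     0.3664]
  [   0.4822     0.7072     1.2150]
First solve x = (I − A)⁻¹ d = adj(I−A)·d / det(I−A); in particular x_1 = (0.5325·500 + 0.2625·480 + 0.0975·640) / 0.388875 = 454.65 / 0.388875 ≈ 1169.1418.
Intermediate flow from 3 to 1: z_31 = a_31 · x_1 = 0.25 × 454.65 / 0.388875 = 113.6625 / 0.388875 ≈ 292.29.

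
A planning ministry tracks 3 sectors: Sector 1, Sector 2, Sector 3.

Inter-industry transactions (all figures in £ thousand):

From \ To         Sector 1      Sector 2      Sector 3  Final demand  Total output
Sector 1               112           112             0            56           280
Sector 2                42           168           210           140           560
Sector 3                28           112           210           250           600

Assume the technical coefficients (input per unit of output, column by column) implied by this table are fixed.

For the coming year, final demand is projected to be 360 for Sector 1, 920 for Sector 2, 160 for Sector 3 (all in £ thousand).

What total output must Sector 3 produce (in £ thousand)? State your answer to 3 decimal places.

x_3 = 1111.002

Technical coefficients a_ij = z_ij / X_j:
  a_11 = 112/280 = 0.40, a_21 = 42/280 = 0.15, a_31 = 28/280 = 0.10
  a_12 = 112/560 = 0.20, a_22 = 168/560 = 0.30, a_32 = 112/560 = 0.20
  a_13 = 0/600 = 0.00, a_23 = 210/600 = 0.35, a_33 = 210/600 = 0.35
I − A =
  [   0.60    -0.20     0.00]
  [  -0.15     0.70    -0.35]
  [  -0.10    -0.20     0.65]
Cofactors of I−A, C_ij = (−1)^(i+j)·(minor ij) (rows/columns in the sector order above):
  C_11 = (0.70)(0.65) − (-0.35)(-0.20) = 0.3850
  C_12 = −[(-0.15)(0.65) − (-0.35)(-0.10)] = 0.1325
  C_13 = (-0.15)(-0.20) − (0.70)(-0.10) = 0.1000
  C_21 = −[(-0.20)(0.65) − (0.00)(-0.20)] = 0.1300
  C_22 = (0.60)(0.65) − (0.00)(-0.10) = 0.3900
  C_23 = −[(0.60)(-0.20) − (-0.20)(-0.10)] = 0.1400
  C_31 = (-0.20)(-0.35) − (0.00)(0.70) = 0.0700
  C_32 = −[(0.60)(-0.35) − (0.00)(-0.15)] = 0.2100
  C_33 = (0.60)(0.70) − (-0.20)(-0.15) = 0.3900
det(I−A) = Σ_j (I−A)_1j·C_1j = (0.60)(0.3850) + (-0.20)(0.1325) + (0.00)(0.1000) = 0.2045
adj(I−A) = Cᵀ =
  [ 0.3850   0.1300   0.0700]
  [ 0.1325   0.3900   0.2100]
  [ 0.1000   0.1400   0.3900]
(I − A)⁻¹ = adj(I−A) / det(I−A) ≈
  [   1.8826     0.6357     0.3423]
  [   0.6479     1.9071     1.0269]
  [   0.4890     0.6846     1.9071]
x = (I − A)⁻¹ d = adj(I−A)·d / det(I−A), with det(I−A) = 0.2045:
  x_1 = (0.3850·360 + 0.1300·920 + 0.0700·160) / 0.2045 = 269.40 / 0.2045 ≈ 1317.359
  x_2 = (0.1325·360 + 0.3900·920 + 0.2100·160) / 0.2045 = 440.10 / 0.2045 ≈ 2152.078
  x_3 = (0.1000·360 + 0.1400·920 + 0.3900·160) / 0.2045 = 227.20 / 0.2045 ≈ 1111.002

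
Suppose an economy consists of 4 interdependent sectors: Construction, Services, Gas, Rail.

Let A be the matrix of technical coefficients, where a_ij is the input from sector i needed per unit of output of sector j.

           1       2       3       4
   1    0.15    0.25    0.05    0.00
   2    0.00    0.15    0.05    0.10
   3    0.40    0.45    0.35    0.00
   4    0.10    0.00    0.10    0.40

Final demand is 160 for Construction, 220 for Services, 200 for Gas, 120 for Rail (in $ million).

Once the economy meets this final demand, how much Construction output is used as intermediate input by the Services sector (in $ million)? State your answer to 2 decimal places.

I − A =
  [   0.85    -0.25    -0.05     0.00]
  [   0.00     0.85    -0.05    -0.10]
  [  -0.40    -0.45     0.65     0.00]
  [  -0.10     0.00    -0.10     0.60]
Compute the cofactors C_ij = (−1)^(i+j)·(3×3 minor ij) of I−A; the adjugate is their transpose:
adj(I−A) = Cᵀ =
  [ 0.31350   0.11100   0.03550   0.01850]
  [ 0.02250   0.31950   0.03450   0.05325]
  [ 0.20850   0.28950   0.43100   0.04825]
  [ 0.08700   0.06675   0.07775   0.42850]
det(I−A) = Σ_j (I−A)_1j·C_1j = (0.85)(0.31350) + (-0.25)(0.02250) + (-0.05)(0.20850) + (0.00)(0.08700) = 0.250425
(I − A)⁻¹ = adj(I−A) / det(I−A) ≈
  [   1.2519     0.4432     0.1418     0.0739]
  [   0.0898     1.2758     0.1378     0.2126]
  [   0.8326     1.1560     1.7211     0.1927]
  [   0.3474     0.2665     0.3105     1.7111]
First solve x = (I − A)⁻¹ d = adj(I−A)·d / det(I−A); in particular x_2 = (0.02250·160 + 0.31950·220 + 0.03450·200 + 0.05325·120) / 0.250425 = 87.18 / 0.250425 ≈ 348.1282.
Intermediate flow from 1 to 2: z_12 = a_12 · x_2 = 0.25 × 87.18 / 0.250425 = 21.795 / 0.250425 ≈ 87.03.

z_12 = 87.03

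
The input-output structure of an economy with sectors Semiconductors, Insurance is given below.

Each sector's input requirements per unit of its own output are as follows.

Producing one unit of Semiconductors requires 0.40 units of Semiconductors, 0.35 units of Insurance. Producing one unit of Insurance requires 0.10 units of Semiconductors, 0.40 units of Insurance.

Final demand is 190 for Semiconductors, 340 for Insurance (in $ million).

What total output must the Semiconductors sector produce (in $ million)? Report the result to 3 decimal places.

I − A =
  [   0.60    -0.10]
  [  -0.35     0.60]
det(I−A) = (0.60)(0.60) − (-0.10)(-0.35) = 0.3250
adj(I−A) = [[0.60, 0.10], [0.35, 0.60]]
(I − A)⁻¹ = adj(I−A) / det(I−A) ≈
  [   1.8462     0.3077]
  [   1.0769     1.8462]
x = (I − A)⁻¹ d = adj(I−A)·d / det(I−A), with det(I−A) = 0.3250:
  x_S = (0.60·190 + 0.10·340) / 0.3250 = 148.00 / 0.3250 ≈ 455.385
  x_I = (0.35·190 + 0.60·340) / 0.3250 = 270.50 / 0.3250 ≈ 832.308

x_S = 455.385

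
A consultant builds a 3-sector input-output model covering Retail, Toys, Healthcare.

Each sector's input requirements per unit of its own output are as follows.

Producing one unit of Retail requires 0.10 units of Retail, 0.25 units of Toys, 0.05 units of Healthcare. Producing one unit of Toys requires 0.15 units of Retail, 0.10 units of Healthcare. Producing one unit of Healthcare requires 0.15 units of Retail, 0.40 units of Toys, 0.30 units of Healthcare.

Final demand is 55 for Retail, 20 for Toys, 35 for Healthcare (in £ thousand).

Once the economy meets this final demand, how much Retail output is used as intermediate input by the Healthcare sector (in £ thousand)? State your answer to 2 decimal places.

z_RH = 9.83

I − A =
  [   0.90    -0.15    -0.15]
  [  -0.25     1.00    -0.40]
  [  -0.05    -0.10     0.70]
Cofactors of I−A, C_ij = (−1)^(i+j)·(minor ij) (rows/columns in the sector order above):
  C_11 = (1.00)(0.70) − (-0.40)(-0.10) = 0.6600
  C_12 = −[(-0.25)(0.70) − (-0.40)(-0.05)] = 0.1950
  C_13 = (-0.25)(-0.10) − (1.00)(-0.05) = 0.0750
  C_21 = −[(-0.15)(0.70) − (-0.15)(-0.10)] = 0.1200
  C_22 = (0.90)(0.70) − (-0.15)(-0.05) = 0.6225
  C_23 = −[(0.90)(-0.10) − (-0.15)(-0.05)] = 0.0975
  C_31 = (-0.15)(-0.40) − (-0.15)(1.00) = 0.2100
  C_32 = −[(0.90)(-0.40) − (-0.15)(-0.25)] = 0.3975
  C_33 = (0.90)(1.00) − (-0.15)(-0.25) = 0.8625
det(I−A) = Σ_j (I−A)_1j·C_1j = (0.90)(0.6600) + (-0.15)(0.1950) + (-0.15)(0.0750) = 0.5535
adj(I−A) = Cᵀ =
  [ 0.6600   0.1200   0.2100]
  [ 0.1950   0.6225   0.3975]
  [ 0.0750   0.0975   0.8625]
(I − A)⁻¹ = adj(I−A) / det(I−A) ≈
  [   1.1924     0.2168     0.3794]
  [   0.3523     1.1247     0.7182]
  [   0.1355     0.1762     1.5583]
First solve x = (I − A)⁻¹ d = adj(I−A)·d / det(I−A); in particular x_H = (0.0750·55 + 0.0975·20 + 0.8625·35) / 0.5535 = 36.2625 / 0.5535 ≈ 65.5149.
Intermediate flow from R to H: z_RH = a_RH · x_H = 0.15 × 36.2625 / 0.5535 = 5.439375 / 0.5535 ≈ 9.83.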